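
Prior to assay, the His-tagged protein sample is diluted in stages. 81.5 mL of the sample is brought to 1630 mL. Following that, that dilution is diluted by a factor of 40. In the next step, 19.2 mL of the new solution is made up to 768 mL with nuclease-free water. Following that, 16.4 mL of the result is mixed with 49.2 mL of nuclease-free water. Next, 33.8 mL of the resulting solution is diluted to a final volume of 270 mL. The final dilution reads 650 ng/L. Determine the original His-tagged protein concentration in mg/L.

665 mg/L

Overall dilution factor = 20 × 40 × 40 × 4 × 7.988 = 1.02 × 10⁶.
Original = 650 ng/L × 1.02 × 10⁶ = 6.65 × 10⁸ ng/L = 665 mg/L.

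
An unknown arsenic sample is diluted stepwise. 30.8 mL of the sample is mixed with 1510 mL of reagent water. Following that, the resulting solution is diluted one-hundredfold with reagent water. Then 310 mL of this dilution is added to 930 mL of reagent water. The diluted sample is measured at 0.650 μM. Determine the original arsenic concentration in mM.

13.0 mM

Overall dilution factor = 50.03 × 100 × 4 = 2.00 × 10⁴.
Original = 0.650 μM × 2.00 × 10⁴ = 1.30 × 10⁴ μM = 13.0 mM.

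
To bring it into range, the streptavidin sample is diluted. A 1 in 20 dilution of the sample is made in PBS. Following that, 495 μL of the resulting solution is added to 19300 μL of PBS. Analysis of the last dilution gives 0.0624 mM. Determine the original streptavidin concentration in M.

0.0499 M

Overall dilution factor = 20 × 39.99 = 800.
Original = 0.0624 mM × 800 = 49.9 mM = 0.0499 M.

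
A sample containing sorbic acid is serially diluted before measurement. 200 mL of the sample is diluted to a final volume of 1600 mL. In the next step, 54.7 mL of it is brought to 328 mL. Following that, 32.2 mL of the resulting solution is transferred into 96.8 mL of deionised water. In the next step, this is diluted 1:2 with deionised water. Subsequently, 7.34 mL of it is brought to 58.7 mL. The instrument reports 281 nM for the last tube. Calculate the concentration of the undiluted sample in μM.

Overall dilution factor = 8 × 5.996 × 4.006 × 2 × 7.997 = 3074.
Original = 281 nM × 3074 = 8.64 × 10⁵ nM = 864 μM.

864 μM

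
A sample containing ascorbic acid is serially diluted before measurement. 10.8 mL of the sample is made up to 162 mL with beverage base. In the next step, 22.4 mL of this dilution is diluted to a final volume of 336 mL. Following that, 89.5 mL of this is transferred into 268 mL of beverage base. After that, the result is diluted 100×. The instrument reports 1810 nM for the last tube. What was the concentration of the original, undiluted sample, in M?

0.163 M

Overall dilution factor = 15 × 15 × 3.994 × 100 = 8.99 × 10⁴.
Original = 1810 nM × 8.99 × 10⁴ = 1.63 × 10⁸ nM = 0.163 M.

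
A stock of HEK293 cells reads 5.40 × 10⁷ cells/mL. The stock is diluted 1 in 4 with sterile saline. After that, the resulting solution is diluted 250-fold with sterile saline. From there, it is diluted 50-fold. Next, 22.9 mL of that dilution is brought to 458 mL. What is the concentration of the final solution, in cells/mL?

54.0 cells/mL

Overall dilution factor = 4 × 250 × 50 × 20 = 1.00 × 10⁶.
5.40 × 10⁷ cells/mL / 1.00 × 10⁶ = 54.0 cells/mL.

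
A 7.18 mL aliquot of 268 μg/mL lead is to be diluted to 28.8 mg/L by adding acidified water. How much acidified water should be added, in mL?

59.6 mL

28.8 mg/L = 28.8 μg/mL.
V₂ = C₁V₁/C₂ = 268 × 7.18 / 28.8 = 66.8 mL.
Diluent to add = V₂ − V₁ = 66.8 − 7.18 = 59.6 mL.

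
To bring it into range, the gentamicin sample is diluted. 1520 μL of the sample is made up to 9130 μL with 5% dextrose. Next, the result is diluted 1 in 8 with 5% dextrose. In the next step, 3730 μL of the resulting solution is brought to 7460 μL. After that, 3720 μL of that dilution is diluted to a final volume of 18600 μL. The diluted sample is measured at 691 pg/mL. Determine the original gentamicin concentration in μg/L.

332 μg/L

Overall dilution factor = 6.007 × 8 × 2 × 5 = 481.
Original = 691 pg/mL × 481 = 3.32 × 10⁵ pg/mL = 332 μg/L.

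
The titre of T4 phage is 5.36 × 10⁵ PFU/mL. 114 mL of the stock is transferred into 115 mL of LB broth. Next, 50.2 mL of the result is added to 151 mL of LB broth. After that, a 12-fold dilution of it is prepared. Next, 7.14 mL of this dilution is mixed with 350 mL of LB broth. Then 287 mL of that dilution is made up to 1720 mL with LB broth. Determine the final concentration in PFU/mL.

18.5 PFU/mL

Overall dilution factor = 2.009 × 4.008 × 12 × 50.02 × 5.993 = 2.90 × 10⁴.
5.36 × 10⁵ PFU/mL / 2.90 × 10⁴ = 18.5 PFU/mL.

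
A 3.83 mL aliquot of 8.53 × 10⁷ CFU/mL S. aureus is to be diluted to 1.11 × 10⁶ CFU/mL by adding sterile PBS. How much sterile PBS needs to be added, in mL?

290 mL

V₂ = C₁V₁/C₂ = 8.53 × 10⁷ × 3.83 / 1.11 × 10⁶ = 294 mL.
Diluent to add = V₂ − V₁ = 294 − 3.83 = 290 mL.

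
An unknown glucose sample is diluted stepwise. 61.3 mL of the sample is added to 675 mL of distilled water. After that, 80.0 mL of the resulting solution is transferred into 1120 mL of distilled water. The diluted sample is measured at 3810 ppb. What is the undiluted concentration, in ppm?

686 ppm

Overall dilution factor = 12.01 × 15 = 180.
Original = 3810 ppb × 180 = 6.86 × 10⁵ ppb = 686 ppm.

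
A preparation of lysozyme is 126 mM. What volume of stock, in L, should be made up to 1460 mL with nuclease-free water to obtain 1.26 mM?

V₁ = C₂V₂/C₁ = 1.26 × 1460 / 126 = 14.6 mL = 0.0146 L.

0.0146 L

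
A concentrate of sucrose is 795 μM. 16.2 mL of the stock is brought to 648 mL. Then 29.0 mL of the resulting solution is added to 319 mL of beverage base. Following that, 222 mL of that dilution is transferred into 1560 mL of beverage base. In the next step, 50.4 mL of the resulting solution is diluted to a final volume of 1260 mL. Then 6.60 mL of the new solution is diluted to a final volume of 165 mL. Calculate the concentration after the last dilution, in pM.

Overall dilution factor = 40 × 12 × 8.027 × 25 × 25 = 2.41 × 10⁶.
795 μM / 2.41 × 10⁶ = 3.30 × 10⁻⁴ μM = 330 pM.

330 pM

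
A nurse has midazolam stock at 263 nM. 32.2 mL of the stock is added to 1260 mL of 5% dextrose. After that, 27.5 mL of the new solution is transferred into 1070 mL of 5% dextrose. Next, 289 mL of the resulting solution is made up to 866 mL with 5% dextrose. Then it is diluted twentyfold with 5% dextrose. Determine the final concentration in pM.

2.74 pM

Overall dilution factor = 40.13 × 39.91 × 2.997 × 20 = 9.60 × 10⁴.
263 nM / 9.60 × 10⁴ = 2.74 × 10⁻³ nM = 2.74 pM.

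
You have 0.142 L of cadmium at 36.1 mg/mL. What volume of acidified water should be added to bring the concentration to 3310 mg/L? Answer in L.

3310 mg/L = 3.31 mg/mL.
V₂ = C₁V₁/C₂ = 36.1 × 0.142 / 3.31 = 1.55 L.
Diluent to add = V₂ − V₁ = 1.55 − 0.142 = 1.41 L.

1.41 L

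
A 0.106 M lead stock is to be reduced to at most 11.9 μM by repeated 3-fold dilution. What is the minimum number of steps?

9

Need 3ⁿ ≥ 8908, so n ≥ log(8908)/log(3) = 8.28.
Minimum whole steps: n = 9.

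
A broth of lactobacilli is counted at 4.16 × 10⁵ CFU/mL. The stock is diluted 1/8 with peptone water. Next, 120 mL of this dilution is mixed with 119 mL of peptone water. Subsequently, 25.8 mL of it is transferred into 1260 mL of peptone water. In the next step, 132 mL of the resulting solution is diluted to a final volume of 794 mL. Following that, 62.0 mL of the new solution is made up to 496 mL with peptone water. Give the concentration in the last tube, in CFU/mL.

10.9 CFU/mL

Overall dilution factor = 8 × 1.992 × 49.84 × 6.015 × 8 = 3.82 × 10⁴.
4.16 × 10⁵ CFU/mL / 3.82 × 10⁴ = 10.9 CFU/mL.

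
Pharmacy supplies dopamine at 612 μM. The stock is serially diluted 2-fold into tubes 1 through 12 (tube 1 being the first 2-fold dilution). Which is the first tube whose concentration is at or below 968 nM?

Tube n has concentration 612 μM / 2ⁿ.
Need 2ⁿ ≥ 612 μM / 968 nM = 632, so n ≥ 9.30.
First such tube: n = 10.

tube 10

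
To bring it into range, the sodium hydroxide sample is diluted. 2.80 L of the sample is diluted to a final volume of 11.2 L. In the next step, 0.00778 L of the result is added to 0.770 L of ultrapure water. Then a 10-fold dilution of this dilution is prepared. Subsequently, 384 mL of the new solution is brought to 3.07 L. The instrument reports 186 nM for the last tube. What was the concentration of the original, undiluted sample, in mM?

Overall dilution factor = 4 × 99.97 × 10 × 7.995 = 3.20 × 10⁴.
Original = 186 nM × 3.20 × 10⁴ = 5.95 × 10⁶ nM = 5.95 mM.

5.95 mM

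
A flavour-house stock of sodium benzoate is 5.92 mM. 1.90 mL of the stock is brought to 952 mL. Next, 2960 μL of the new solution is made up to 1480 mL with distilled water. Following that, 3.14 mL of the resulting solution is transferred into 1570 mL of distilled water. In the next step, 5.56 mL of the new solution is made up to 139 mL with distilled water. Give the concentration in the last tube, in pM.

Overall dilution factor = 501.1 × 500 × 501 × 25 = 3.14 × 10⁹.
5.92 mM / 3.14 × 10⁹ = 1.89 × 10⁻⁹ mM = 1.89 pM.

1.89 pM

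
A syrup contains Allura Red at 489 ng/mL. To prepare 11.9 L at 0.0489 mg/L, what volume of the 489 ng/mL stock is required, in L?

1.19 L

0.0489 mg/L = 48.9 ng/mL.
V₁ = C₂V₂/C₁ = 48.9 × 11.9 / 489 = 1.19 L.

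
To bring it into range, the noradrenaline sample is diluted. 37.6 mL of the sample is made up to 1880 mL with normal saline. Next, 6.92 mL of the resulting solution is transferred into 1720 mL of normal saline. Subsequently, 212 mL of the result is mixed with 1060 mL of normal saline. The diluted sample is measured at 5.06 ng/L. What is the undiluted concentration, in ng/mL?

379 ng/mL

Overall dilution factor = 50 × 249.6 × 6 = 7.49 × 10⁴.
Original = 5.06 ng/L × 7.49 × 10⁴ = 3.79 × 10⁵ ng/L = 379 ng/mL.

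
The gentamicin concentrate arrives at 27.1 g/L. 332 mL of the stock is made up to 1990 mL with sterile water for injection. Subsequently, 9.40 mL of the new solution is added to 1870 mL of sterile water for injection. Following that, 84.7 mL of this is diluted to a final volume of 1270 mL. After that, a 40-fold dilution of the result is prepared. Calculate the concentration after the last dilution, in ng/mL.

Overall dilution factor = 5.994 × 199.9 × 14.99 × 40 = 7.19 × 10⁵.
27.1 g/L / 7.19 × 10⁵ = 3.77 × 10⁻⁵ g/L = 37.7 ng/mL.

37.7 ng/mL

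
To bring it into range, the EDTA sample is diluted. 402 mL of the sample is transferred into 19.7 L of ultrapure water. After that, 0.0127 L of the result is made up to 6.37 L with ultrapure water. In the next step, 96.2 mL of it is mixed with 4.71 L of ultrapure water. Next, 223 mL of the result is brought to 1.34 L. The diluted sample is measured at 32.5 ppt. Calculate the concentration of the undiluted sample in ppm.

245 ppm

Overall dilution factor = 50.00 × 501.6 × 49.96 × 6.009 = 7.53 × 10⁶.
Original = 32.5 ppt × 7.53 × 10⁶ = 2.45 × 10⁸ ppt = 245 ppm.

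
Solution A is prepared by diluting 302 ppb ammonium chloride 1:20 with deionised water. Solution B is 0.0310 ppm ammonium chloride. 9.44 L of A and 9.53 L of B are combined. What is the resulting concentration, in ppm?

C_A = 302 ppb / 20 = 15.1 ppb.
C_B = 0.0310 ppm = 31.0 ppb.
C_mix = (C_A·V_A + C_B·V_B)/(V_A + V_B) = (15.1×9.44 + 31.0×9.53) / 18.97 = 23.1 ppb = 0.0231 ppm.

0.0231 ppm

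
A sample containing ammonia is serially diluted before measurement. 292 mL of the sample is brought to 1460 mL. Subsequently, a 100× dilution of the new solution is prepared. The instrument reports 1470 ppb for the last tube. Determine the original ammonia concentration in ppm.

Overall dilution factor = 5 × 100 = 500.
Original = 1470 ppb × 500 = 7.35 × 10⁵ ppb = 735 ppm.

735 ppm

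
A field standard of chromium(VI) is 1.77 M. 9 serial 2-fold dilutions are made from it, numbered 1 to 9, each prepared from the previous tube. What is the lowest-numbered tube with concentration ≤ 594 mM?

tube 2

Tube n has concentration 1.77 M / 2ⁿ.
Need 2ⁿ ≥ 1.77 M / 594 mM = 2.98, so n ≥ 1.58.
First such tube: n = 2.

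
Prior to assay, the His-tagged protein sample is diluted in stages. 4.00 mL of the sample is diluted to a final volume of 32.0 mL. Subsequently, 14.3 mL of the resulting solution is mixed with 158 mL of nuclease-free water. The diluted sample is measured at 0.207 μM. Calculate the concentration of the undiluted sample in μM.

20.0 μM

Overall dilution factor = 8 × 12.05 = 96.4.
Original = 0.207 μM × 96.4 = 20.0 μM.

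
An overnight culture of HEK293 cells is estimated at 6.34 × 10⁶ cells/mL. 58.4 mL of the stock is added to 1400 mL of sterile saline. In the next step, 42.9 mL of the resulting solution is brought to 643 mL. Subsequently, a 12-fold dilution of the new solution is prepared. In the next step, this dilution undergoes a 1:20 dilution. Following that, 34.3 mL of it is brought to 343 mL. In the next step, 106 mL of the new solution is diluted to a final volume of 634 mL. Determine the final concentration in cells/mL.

1.18 cells/mL

Overall dilution factor = 24.97 × 14.99 × 12 × 20 × 10 × 5.981 = 5.37 × 10⁶.
6.34 × 10⁶ cells/mL / 5.37 × 10⁶ = 1.18 cells/mL.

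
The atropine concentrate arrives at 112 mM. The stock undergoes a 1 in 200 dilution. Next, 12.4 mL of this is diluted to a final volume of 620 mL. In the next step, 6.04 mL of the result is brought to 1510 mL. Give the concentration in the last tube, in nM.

Overall dilution factor = 200 × 50 × 250 = 2.50 × 10⁶.
112 mM / 2.50 × 10⁶ = 4.48 × 10⁻⁵ mM = 44.8 nM.

44.8 nM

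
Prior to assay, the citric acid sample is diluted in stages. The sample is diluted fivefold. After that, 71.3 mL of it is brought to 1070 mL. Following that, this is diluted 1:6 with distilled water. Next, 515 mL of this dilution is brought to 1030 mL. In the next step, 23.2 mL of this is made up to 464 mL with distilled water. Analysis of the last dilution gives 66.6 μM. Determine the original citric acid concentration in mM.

1200 mM

Overall dilution factor = 5 × 15.01 × 6 × 2 × 20 = 1.80 × 10⁴.
Original = 66.6 μM × 1.80 × 10⁴ = 1.20 × 10⁶ μM = 1200 mM.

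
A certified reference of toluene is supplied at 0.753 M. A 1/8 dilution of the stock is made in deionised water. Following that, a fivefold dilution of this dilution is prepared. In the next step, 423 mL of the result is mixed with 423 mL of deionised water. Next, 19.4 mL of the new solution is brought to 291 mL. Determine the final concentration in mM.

0.627 mM

Overall dilution factor = 8 × 5 × 2 × 15 = 1200.
0.753 M / 1200 = 6.27 × 10⁻⁴ M = 0.627 mM.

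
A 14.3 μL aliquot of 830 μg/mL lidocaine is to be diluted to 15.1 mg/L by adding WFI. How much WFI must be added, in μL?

15.1 mg/L = 15.1 μg/mL.
V₂ = C₁V₁/C₂ = 830 × 14.3 / 15.1 = 786 μL.
Diluent to add = V₂ − V₁ = 786 − 14.3 = 772 μL.

772 μL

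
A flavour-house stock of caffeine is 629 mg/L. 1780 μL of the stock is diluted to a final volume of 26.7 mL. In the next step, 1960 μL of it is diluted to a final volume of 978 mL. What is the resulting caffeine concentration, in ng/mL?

84.0 ng/mL

Overall dilution factor = 15 × 499.0 = 7485.
629 mg/L / 7485 = 0.0840 mg/L = 84.0 ng/mL.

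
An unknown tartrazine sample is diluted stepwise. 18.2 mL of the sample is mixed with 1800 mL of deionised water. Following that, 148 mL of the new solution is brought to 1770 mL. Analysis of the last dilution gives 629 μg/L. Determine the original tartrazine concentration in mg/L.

752 mg/L

Overall dilution factor = 99.90 × 11.96 = 1195.
Original = 629 μg/L × 1195 = 7.52 × 10⁵ μg/L = 752 mg/L.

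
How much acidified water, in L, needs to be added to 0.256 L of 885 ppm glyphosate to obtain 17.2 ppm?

V₂ = C₁V₁/C₂ = 885 × 0.256 / 17.2 = 13.2 L.
Diluent to add = V₂ − V₁ = 13.2 − 0.256 = 12.9 L.

12.9 L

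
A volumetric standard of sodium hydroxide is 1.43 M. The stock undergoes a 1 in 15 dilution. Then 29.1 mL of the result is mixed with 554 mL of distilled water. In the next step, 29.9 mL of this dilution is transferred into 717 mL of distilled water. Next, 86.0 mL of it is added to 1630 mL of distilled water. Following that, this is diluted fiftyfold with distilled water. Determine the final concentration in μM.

Overall dilution factor = 15 × 20.04 × 24.98 × 19.95 × 50 = 7.49 × 10⁶.
1.43 M / 7.49 × 10⁶ = 1.91 × 10⁻⁷ M = 0.191 μM.

0.191 μM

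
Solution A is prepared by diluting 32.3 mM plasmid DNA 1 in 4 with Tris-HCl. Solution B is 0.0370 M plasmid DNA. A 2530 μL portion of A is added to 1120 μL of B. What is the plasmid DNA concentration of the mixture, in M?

0.0170 M

C_A = 32.3 mM / 4 = 8.07 mM.
C_B = 0.0370 M = 37.0 mM.
C_mix = (C_A·V_A + C_B·V_B)/(V_A + V_B) = (8.07×2530 + 37.0×1120) / 3650 = 17.0 mM = 0.0170 M.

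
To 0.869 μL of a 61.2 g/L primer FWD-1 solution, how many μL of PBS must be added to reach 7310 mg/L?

7310 mg/L = 7.31 g/L.
V₂ = C₁V₁/C₂ = 61.2 × 0.869 / 7.31 = 7.28 μL.
Diluent to add = V₂ − V₁ = 7.28 − 0.869 = 6.41 μL.

6.41 μL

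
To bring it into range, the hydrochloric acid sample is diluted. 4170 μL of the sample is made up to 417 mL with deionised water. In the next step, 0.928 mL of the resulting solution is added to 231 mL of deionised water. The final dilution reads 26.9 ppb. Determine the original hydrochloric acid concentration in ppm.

Overall dilution factor = 100 × 249.9 = 2.50 × 10⁴.
Original = 26.9 ppb × 2.50 × 10⁴ = 6.72 × 10⁵ ppb = 672 ppm.

672 ppm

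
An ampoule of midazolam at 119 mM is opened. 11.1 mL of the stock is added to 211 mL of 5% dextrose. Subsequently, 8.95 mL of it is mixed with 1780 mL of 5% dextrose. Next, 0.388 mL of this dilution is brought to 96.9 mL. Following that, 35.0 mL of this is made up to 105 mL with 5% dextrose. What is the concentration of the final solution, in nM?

Overall dilution factor = 20.01 × 199.9 × 249.7 × 3 = 3.00 × 10⁶.
119 mM / 3.00 × 10⁶ = 3.97 × 10⁻⁵ mM = 39.7 nM.

39.7 nM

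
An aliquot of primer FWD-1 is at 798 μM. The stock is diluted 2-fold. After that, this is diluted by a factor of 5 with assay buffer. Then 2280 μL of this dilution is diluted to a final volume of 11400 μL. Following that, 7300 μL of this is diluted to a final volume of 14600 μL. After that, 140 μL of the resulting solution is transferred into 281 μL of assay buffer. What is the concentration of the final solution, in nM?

2650 nM

Overall dilution factor = 2 × 5 × 5 × 2 × 3.007 = 301.
798 μM / 301 = 2.65 μM = 2650 nM.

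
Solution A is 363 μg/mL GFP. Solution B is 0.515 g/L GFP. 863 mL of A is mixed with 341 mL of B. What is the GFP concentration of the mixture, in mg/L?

C_B = 0.515 g/L = 515 μg/mL.
C_mix = (C_A·V_A + C_B·V_B)/(V_A + V_B) = (363×863 + 515×341) / 1204 = 406 μg/mL = 406 mg/L.

406 mg/L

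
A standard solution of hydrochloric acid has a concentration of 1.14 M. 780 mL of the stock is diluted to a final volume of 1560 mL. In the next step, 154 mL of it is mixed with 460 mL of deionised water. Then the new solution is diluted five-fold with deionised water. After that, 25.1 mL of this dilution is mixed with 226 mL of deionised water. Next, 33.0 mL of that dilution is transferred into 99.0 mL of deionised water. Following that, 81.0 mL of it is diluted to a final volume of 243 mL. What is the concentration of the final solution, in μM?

238 μM

Overall dilution factor = 2 × 3.987 × 5 × 10.00 × 4 × 3 = 4786.
1.14 M / 4786 = 2.38 × 10⁻⁴ M = 238 μM.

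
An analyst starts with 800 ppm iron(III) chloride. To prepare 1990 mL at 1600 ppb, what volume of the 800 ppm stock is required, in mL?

3.98 mL

1600 ppb = 1.60 ppm.
V₁ = C₂V₂/C₁ = 1.60 × 1990 / 800 = 3.98 mL.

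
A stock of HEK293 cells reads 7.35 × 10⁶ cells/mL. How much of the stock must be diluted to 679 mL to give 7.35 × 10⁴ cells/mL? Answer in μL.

V₁ = C₂V₂/C₁ = 7.35 × 10⁴ × 679 / 7.35 × 10⁶ = 6.79 mL = 6790 μL.

6790 μL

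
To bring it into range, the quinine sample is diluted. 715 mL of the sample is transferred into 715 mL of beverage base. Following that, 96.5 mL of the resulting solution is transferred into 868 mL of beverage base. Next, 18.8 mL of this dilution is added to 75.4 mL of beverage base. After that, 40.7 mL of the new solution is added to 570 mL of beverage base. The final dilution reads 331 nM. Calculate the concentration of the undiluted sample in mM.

Overall dilution factor = 2 × 9.995 × 5.011 × 15.00 = 1503.
Original = 331 nM × 1503 = 4.97 × 10⁵ nM = 0.497 mM.

0.497 mM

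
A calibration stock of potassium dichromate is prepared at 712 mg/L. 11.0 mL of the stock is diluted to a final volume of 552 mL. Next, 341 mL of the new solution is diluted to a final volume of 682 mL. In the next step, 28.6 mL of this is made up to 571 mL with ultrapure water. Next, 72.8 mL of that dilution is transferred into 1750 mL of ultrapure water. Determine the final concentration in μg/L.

Overall dilution factor = 50.18 × 2 × 19.97 × 25.04 = 5.02 × 10⁴.
712 mg/L / 5.02 × 10⁴ = 0.0142 mg/L = 14.2 μg/L.

14.2 μg/L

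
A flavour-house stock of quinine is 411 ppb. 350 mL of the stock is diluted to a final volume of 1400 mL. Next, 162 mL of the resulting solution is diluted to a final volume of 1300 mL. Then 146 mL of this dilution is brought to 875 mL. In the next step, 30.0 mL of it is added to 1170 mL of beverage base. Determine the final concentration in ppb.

Overall dilution factor = 4 × 8.025 × 5.993 × 40 = 7695.
411 ppb / 7695 = 0.0534 ppb.

0.0534 ppb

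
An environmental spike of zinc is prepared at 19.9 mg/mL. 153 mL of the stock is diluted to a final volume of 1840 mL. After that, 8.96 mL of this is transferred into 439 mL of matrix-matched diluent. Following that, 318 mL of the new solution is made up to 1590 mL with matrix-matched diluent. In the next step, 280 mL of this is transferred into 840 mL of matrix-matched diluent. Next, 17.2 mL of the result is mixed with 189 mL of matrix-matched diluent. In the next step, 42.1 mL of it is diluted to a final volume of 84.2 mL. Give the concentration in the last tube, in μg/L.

69.0 μg/L

Overall dilution factor = 12.03 × 50.00 × 5 × 4 × 11.99 × 2 = 2.88 × 10⁵.
19.9 mg/mL / 2.88 × 10⁵ = 6.90 × 10⁻⁵ mg/mL = 69.0 μg/L.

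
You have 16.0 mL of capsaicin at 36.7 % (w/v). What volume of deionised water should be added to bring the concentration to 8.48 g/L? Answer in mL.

8.48 g/L = 0.848 % (w/v).
V₂ = C₁V₁/C₂ = 36.7 × 16.0 / 0.848 = 692 mL.
Diluent to add = V₂ − V₁ = 692 − 16.0 = 676 mL.

676 mL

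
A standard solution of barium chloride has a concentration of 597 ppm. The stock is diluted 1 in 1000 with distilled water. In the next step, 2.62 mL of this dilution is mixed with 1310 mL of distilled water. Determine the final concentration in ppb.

Overall dilution factor = 1000 × 501 = 5.01 × 10⁵.
597 ppm / 5.01 × 10⁵ = 1.19 × 10⁻³ ppm = 1.19 ppb.

1.19 ppb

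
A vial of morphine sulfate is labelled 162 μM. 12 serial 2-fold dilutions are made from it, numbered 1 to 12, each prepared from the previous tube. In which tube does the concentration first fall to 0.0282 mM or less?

Tube n has concentration 162 μM / 2ⁿ.
Need 2ⁿ ≥ 162 μM / 0.0282 mM = 5.74, so n ≥ 2.52.
First such tube: n = 3.

tube 3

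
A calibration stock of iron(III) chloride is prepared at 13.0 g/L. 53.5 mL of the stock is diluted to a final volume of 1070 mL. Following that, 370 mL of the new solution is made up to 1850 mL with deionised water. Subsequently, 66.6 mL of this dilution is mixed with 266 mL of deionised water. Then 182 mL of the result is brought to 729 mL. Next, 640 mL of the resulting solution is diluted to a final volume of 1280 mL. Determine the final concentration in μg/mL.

3.25 μg/mL

Overall dilution factor = 20 × 5 × 4.994 × 4.005 × 2 = 4001.
13.0 g/L / 4001 = 3.25 × 10⁻³ g/L = 3.25 μg/mL.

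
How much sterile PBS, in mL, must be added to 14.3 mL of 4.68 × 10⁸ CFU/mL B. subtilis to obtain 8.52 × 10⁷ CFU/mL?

V₂ = C₁V₁/C₂ = 4.68 × 10⁸ × 14.3 / 8.52 × 10⁷ = 78.5 mL.
Diluent to add = V₂ − V₁ = 78.5 − 14.3 = 64.2 mL.

64.2 mL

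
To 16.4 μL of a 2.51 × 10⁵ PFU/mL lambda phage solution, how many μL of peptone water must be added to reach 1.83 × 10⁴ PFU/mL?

V₂ = C₁V₁/C₂ = 2.51 × 10⁵ × 16.4 / 1.83 × 10⁴ = 225 μL.
Diluent to add = V₂ − V₁ = 225 − 16.4 = 209 μL.

209 μL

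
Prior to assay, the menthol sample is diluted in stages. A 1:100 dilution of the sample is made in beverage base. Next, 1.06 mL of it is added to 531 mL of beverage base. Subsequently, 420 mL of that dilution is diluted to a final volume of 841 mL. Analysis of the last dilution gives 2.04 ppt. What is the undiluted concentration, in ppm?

Overall dilution factor = 100 × 501.9 × 2.002 = 1.01 × 10⁵.
Original = 2.04 ppt × 1.01 × 10⁵ = 2.05 × 10⁵ ppt = 0.205 ppm.

0.205 ppm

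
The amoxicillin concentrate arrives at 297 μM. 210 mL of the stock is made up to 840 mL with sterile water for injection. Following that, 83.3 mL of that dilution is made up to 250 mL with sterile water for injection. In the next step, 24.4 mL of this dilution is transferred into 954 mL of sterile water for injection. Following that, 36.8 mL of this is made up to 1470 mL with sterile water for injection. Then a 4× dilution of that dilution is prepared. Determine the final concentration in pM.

3860 pM

Overall dilution factor = 4 × 3.001 × 40.10 × 39.95 × 4 = 7.69 × 10⁴.
297 μM / 7.69 × 10⁴ = 3.86 × 10⁻³ μM = 3860 pM.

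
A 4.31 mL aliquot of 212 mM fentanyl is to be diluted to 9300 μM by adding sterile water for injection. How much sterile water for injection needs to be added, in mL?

93.9 mL

9300 μM = 9.30 mM.
V₂ = C₁V₁/C₂ = 212 × 4.31 / 9.30 = 98.2 mL.
Diluent to add = V₂ − V₁ = 98.2 − 4.31 = 93.9 mL.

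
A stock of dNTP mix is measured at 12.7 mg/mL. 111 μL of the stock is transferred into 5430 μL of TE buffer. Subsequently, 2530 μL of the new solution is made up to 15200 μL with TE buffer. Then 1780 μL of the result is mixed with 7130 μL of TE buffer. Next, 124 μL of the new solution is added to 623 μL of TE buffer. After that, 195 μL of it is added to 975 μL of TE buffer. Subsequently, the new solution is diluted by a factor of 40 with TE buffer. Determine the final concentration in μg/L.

Overall dilution factor = 49.92 × 6.008 × 5.006 × 6.024 × 6 × 40 = 2.17 × 10⁶.
12.7 mg/mL / 2.17 × 10⁶ = 5.85 × 10⁻⁶ mg/mL = 5.85 μg/L.

5.85 μg/L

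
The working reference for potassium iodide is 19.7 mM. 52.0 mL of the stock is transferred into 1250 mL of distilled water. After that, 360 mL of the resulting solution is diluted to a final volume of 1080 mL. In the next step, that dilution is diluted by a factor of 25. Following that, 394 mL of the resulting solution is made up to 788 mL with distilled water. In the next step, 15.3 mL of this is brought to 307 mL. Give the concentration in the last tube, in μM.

Overall dilution factor = 25.04 × 3 × 25 × 2 × 20.07 = 7.54 × 10⁴.
19.7 mM / 7.54 × 10⁴ = 2.61 × 10⁻⁴ mM = 0.261 μM.

0.261 μM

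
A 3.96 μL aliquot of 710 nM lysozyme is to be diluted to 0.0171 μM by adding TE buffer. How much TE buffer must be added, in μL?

160 μL

0.0171 μM = 17.1 nM.
V₂ = C₁V₁/C₂ = 710 × 3.96 / 17.1 = 164 μL.
Diluent to add = V₂ − V₁ = 164 − 3.96 = 160 μL.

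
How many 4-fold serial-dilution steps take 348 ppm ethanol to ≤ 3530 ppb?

4

Need 4ⁿ ≥ 98.6, so n ≥ log(98.6)/log(4) = 3.31.
Minimum whole steps: n = 4.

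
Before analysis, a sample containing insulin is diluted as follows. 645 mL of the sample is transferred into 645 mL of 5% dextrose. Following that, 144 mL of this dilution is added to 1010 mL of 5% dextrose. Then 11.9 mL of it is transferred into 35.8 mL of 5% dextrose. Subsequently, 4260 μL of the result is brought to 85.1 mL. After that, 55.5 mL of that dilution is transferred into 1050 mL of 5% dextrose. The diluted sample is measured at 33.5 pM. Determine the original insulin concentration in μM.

0.856 μM

Overall dilution factor = 2 × 8.014 × 4.008 × 19.98 × 19.92 = 2.56 × 10⁴.
Original = 33.5 pM × 2.56 × 10⁴ = 8.56 × 10⁵ pM = 0.856 μM.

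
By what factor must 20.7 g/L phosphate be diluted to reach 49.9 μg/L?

Factor = C₀/C_target = 20.7 g/L / 49.9 μg/L = 4.15 × 10⁵.

4.15 × 10⁵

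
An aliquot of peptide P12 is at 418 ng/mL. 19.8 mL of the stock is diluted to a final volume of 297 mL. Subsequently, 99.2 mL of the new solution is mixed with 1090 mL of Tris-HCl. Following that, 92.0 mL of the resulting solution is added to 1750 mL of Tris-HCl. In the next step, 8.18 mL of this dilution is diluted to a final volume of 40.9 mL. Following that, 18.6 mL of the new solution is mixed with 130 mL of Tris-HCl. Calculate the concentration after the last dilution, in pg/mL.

2.91 pg/mL

Overall dilution factor = 15 × 11.99 × 20.02 × 5 × 7.989 = 1.44 × 10⁵.
418 ng/mL / 1.44 × 10⁵ = 2.91 × 10⁻³ ng/mL = 2.91 pg/mL.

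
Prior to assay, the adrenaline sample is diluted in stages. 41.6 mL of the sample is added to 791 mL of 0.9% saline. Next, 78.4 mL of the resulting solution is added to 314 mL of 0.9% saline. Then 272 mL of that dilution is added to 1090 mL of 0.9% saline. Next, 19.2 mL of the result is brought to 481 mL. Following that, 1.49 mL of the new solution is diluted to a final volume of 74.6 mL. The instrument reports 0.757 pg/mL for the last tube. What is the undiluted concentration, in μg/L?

Overall dilution factor = 20.01 × 5.005 × 5.007 × 25.05 × 50.07 = 6.29 × 10⁵.
Original = 0.757 pg/mL × 6.29 × 10⁵ = 4.76 × 10⁵ pg/mL = 476 μg/L.

476 μg/L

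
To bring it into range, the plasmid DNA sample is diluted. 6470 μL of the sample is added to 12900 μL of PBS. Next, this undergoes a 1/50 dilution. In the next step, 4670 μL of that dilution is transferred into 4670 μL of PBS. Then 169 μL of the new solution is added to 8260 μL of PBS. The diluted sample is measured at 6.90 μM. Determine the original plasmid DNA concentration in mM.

Overall dilution factor = 2.994 × 50 × 2 × 49.88 = 1.49 × 10⁴.
Original = 6.90 μM × 1.49 × 10⁴ = 1.03 × 10⁵ μM = 103 mM.

103 mM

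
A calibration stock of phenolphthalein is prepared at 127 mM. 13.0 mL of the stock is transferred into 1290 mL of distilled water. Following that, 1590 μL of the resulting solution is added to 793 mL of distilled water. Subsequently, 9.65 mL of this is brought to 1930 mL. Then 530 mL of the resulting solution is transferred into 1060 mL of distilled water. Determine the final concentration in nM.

Overall dilution factor = 100.2 × 499.7 × 200 × 3 = 3.01 × 10⁷.
127 mM / 3.01 × 10⁷ = 4.23 × 10⁻⁶ mM = 4.23 nM.

4.23 nM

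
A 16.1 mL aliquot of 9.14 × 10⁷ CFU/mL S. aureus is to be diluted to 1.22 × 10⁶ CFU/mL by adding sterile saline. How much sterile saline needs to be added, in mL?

V₂ = C₁V₁/C₂ = 9.14 × 10⁷ × 16.1 / 1.22 × 10⁶ = 1206 mL.
Diluent to add = V₂ − V₁ = 1206 − 16.1 = 1190 mL.

1190 mL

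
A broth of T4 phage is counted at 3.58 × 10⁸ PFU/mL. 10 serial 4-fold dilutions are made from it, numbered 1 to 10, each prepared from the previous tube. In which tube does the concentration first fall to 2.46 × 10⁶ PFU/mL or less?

Tube n has concentration 3.58 × 10⁸ PFU/mL / 4ⁿ.
Need 4ⁿ ≥ 3.58 × 10⁸ PFU/mL / 2.46 × 10⁶ PFU/mL = 146, so n ≥ 3.59.
First such tube: n = 4.

tube 4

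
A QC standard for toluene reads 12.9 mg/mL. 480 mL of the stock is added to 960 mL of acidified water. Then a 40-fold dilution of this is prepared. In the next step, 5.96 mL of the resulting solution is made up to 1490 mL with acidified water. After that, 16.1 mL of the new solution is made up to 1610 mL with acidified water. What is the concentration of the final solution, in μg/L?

4.30 μg/L

Overall dilution factor = 3 × 40 × 250 × 100 = 3.00 × 10⁶.
12.9 mg/mL / 3.00 × 10⁶ = 4.30 × 10⁻⁶ mg/mL = 4.30 μg/L.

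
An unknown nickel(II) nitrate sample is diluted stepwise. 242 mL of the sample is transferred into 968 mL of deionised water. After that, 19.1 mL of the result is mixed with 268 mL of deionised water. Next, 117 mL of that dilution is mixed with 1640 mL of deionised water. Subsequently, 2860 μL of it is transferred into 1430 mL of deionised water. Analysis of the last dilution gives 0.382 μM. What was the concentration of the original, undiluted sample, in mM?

216 mM

Overall dilution factor = 5 × 15.03 × 15.02 × 501 = 5.65 × 10⁵.
Original = 0.382 μM × 5.65 × 10⁵ = 2.16 × 10⁵ μM = 216 mM.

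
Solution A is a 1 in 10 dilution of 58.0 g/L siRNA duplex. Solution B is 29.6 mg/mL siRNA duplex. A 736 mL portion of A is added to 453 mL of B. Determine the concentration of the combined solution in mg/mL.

14.9 mg/mL

C_A = 58.0 g/L / 10 = 5.80 g/L.
C_B = 29.6 mg/mL = 29.6 g/L.
C_mix = (C_A·V_A + C_B·V_B)/(V_A + V_B) = (5.80×736 + 29.6×453) / 1189 = 14.9 g/L = 14.9 mg/mL.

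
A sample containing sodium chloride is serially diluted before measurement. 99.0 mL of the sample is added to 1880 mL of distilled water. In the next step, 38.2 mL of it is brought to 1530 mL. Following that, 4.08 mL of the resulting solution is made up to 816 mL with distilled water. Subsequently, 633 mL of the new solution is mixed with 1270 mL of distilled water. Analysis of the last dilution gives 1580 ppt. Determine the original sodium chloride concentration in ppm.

761 ppm

Overall dilution factor = 19.99 × 40.05 × 200 × 3.006 = 4.81 × 10⁵.
Original = 1580 ppt × 4.81 × 10⁵ = 7.61 × 10⁸ ppt = 761 ppm.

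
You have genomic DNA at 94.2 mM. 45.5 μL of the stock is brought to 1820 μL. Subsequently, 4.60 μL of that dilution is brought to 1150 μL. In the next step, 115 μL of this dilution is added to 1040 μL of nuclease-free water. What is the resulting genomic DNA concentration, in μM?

Overall dilution factor = 40 × 250 × 10.04 = 1.00 × 10⁵.
94.2 mM / 1.00 × 10⁵ = 9.38 × 10⁻⁴ mM = 0.938 μM.

0.938 μM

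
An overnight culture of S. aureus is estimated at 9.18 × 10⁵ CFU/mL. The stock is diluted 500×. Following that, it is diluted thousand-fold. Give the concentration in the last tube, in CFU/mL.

1.84 CFU/mL

Overall dilution factor = 500 × 1000 = 5.00 × 10⁵.
9.18 × 10⁵ CFU/mL / 5.00 × 10⁵ = 1.84 CFU/mL.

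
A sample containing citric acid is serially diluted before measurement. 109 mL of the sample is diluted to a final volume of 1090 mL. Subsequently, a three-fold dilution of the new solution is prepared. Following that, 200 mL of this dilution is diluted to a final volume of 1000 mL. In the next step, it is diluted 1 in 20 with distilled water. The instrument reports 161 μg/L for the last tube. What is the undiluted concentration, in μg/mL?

483 μg/mL

Overall dilution factor = 10 × 3 × 5 × 20 = 3000.
Original = 161 μg/L × 3000 = 4.83 × 10⁵ μg/L = 483 μg/mL.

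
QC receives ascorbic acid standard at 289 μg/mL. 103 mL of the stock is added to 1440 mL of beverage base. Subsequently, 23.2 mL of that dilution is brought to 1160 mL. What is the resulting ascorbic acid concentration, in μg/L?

Overall dilution factor = 14.98 × 50 = 749.
289 μg/mL / 749 = 0.386 μg/mL = 386 μg/L.

386 μg/L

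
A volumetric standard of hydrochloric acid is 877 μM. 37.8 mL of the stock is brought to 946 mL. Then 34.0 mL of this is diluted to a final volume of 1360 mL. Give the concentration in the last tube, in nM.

876 nM

Overall dilution factor = 25.03 × 40 = 1001.
877 μM / 1001 = 0.876 μM = 876 nM.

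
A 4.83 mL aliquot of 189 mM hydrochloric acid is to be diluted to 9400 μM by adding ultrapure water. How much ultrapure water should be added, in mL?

92.3 mL

9400 μM = 9.40 mM.
V₂ = C₁V₁/C₂ = 189 × 4.83 / 9.40 = 97.1 mL.
Diluent to add = V₂ − V₁ = 97.1 − 4.83 = 92.3 mL.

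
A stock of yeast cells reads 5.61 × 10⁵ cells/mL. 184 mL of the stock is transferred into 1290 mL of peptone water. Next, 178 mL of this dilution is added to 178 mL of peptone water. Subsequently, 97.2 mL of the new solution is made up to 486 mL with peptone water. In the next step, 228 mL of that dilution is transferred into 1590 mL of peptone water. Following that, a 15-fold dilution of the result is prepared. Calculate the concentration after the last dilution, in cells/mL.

Overall dilution factor = 8.011 × 2 × 5 × 7.974 × 15 = 9581.
5.61 × 10⁵ cells/mL / 9581 = 58.6 cells/mL.

58.6 cells/mL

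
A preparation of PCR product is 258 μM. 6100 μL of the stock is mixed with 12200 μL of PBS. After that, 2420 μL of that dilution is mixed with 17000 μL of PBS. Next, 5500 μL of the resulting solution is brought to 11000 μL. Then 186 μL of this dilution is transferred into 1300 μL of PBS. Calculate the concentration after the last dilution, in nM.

671 nM

Overall dilution factor = 3 × 8.025 × 2 × 7.989 = 385.
258 μM / 385 = 0.671 μM = 671 nM.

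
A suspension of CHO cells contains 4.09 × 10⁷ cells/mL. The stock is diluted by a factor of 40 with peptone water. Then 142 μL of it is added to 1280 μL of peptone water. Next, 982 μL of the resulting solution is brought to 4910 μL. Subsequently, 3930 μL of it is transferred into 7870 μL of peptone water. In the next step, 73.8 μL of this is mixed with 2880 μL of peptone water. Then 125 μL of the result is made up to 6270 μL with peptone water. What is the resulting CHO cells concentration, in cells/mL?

Overall dilution factor = 40 × 10.01 × 5 × 3.003 × 40.02 × 50.16 = 1.21 × 10⁷.
4.09 × 10⁷ cells/mL / 1.21 × 10⁷ = 3.39 cells/mL.

3.39 cells/mL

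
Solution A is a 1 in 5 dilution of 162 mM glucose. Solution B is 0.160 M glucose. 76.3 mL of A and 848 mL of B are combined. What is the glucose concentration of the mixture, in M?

C_A = 162 mM / 5 = 32.4 mM.
C_B = 0.160 M = 160 mM.
C_mix = (C_A·V_A + C_B·V_B)/(V_A + V_B) = (32.4×76.3 + 160×848) / 924.3 = 149 mM = 0.149 M.

0.149 M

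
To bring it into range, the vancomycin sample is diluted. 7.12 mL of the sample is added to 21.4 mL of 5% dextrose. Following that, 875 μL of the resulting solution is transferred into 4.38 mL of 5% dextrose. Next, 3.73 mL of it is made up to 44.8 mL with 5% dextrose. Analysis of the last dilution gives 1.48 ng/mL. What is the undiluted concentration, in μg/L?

428 μg/L

Overall dilution factor = 4.006 × 6.006 × 12.01 = 289.
Original = 1.48 ng/mL × 289 = 428 ng/mL = 428 μg/L.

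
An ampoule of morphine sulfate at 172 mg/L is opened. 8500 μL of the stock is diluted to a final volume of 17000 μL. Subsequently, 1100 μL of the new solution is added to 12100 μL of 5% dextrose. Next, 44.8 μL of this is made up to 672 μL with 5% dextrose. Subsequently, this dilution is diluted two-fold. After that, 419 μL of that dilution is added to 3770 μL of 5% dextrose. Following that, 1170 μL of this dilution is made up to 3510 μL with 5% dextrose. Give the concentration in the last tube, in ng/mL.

Overall dilution factor = 2 × 12 × 15 × 2 × 9.998 × 3 = 2.16 × 10⁴.
172 mg/L / 2.16 × 10⁴ = 7.96 × 10⁻³ mg/L = 7.96 ng/mL.

7.96 ng/mL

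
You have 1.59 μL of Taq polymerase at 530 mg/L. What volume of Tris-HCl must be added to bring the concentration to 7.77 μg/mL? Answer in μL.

107 μL

7.77 μg/mL = 7.77 mg/L.
V₂ = C₁V₁/C₂ = 530 × 1.59 / 7.77 = 108 μL.
Diluent to add = V₂ − V₁ = 108 − 1.59 = 107 μL.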